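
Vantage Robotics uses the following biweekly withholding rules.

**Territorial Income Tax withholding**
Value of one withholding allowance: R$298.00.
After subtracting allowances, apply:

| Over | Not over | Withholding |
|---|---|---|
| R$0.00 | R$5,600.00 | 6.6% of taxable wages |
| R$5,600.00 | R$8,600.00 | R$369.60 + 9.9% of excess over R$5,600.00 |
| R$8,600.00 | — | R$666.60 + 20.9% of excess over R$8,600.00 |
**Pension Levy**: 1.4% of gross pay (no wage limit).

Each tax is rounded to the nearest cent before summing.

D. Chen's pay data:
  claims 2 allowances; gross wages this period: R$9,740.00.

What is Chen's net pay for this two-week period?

Territorial Income Tax: taxable = R$9,740.00 − 2×R$298.00 = R$9,144.00
  R$666.60 + 20.9% × (R$9,144.00 − R$8,600.00) = R$666.60 + 20.9% × R$544.00 = R$780.30
Pension Levy: 1.4% × R$9,740.00 = R$136.36
Total withheld: R$780.30 + R$136.36 = R$916.66
Net pay: R$9,740.00 − R$916.66 = R$8,823.34

R$8,823.34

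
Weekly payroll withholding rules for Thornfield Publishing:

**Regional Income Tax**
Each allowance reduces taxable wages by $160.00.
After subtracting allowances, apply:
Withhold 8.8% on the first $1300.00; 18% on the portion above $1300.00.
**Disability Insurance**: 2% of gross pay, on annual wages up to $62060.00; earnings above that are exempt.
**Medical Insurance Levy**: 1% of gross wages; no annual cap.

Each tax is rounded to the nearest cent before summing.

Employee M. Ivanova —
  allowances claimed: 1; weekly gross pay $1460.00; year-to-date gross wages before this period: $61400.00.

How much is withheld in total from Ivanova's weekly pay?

$142.20

Regional Income Tax: taxable = $1460.00 − 1×$160.00 = $1300.00
  8.8% × $1300.00 = $114.40
Disability Insurance: cap $62060.00 − YTD $61400.00 = $660.00 subject; 2% × $660.00 = $13.20
Medical Insurance Levy: 1% × $1460.00 = $14.60
Total: $114.40 + $13.20 + $14.60 = $142.20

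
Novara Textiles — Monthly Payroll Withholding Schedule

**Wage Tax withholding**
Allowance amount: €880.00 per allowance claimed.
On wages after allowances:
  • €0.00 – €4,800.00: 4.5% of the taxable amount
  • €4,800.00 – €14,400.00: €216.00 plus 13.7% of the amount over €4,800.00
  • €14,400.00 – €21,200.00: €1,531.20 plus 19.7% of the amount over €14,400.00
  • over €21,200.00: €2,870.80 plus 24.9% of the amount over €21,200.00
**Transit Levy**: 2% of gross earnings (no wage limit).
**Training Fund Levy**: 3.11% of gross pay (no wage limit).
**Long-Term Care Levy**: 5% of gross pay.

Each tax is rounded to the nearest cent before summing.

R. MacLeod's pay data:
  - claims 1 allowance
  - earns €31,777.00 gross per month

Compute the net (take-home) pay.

Wage Tax: taxable = €31,777.00 − 1×€880.00 = €30,897.00
  €2,870.80 + 24.9% × (€30,897.00 − €21,200.00) = €2,870.80 + 24.9% × €9,697.00 = €5,285.35
Transit Levy: 2% × €31,777.00 = €635.54
Training Fund Levy: 3.11% × €31,777.00 = €988.26
Long-Term Care Levy: 5% × €31,777.00 = €1,588.85
Total withheld: €5,285.35 + €635.54 + €988.26 + €1,588.85 = €8,498.00
Net pay: €31,777.00 − €8,498.00 = €23,279.00

€23,279.00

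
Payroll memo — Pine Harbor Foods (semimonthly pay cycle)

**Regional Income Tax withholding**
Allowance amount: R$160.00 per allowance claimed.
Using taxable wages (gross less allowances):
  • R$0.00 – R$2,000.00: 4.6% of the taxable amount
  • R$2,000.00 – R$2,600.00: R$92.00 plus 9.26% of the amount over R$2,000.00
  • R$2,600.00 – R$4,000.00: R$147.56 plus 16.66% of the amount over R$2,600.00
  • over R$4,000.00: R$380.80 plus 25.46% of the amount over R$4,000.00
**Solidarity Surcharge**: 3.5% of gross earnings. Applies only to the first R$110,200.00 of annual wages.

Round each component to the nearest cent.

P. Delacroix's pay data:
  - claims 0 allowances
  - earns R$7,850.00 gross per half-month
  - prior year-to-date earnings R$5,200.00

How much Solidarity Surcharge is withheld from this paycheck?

R$274.75

Solidarity Surcharge: 3.5% × R$7,850.00 = R$274.75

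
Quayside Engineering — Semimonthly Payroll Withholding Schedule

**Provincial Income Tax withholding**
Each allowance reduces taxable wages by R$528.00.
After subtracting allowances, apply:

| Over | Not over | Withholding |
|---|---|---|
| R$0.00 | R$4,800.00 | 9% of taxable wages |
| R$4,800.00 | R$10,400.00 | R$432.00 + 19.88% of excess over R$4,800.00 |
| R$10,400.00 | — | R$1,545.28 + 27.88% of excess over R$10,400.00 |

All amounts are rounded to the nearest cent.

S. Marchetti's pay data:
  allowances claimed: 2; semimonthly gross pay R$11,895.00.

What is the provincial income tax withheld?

R$1,667.67

Provincial Income Tax: taxable = R$11,895.00 − 2×R$528.00 = R$10,839.00
  R$1,545.28 + 27.88% × (R$10,839.00 − R$10,400.00) = R$1,545.28 + 27.88% × R$439.00 = R$1,667.67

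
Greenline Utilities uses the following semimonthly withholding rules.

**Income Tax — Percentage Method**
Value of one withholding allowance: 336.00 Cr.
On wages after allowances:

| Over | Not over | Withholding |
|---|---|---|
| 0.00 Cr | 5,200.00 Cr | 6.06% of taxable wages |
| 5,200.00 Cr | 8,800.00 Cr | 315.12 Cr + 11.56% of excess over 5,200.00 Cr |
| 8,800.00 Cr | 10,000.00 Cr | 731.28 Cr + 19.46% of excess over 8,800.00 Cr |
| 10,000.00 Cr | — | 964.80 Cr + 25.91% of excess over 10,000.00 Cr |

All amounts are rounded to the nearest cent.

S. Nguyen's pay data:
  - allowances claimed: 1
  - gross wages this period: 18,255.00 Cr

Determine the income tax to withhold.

3,016.61 Cr

Income Tax: taxable = 18,255.00 Cr − 1×336.00 Cr = 17,919.00 Cr
  964.80 Cr + 25.91% × (17,919.00 Cr − 10,000.00 Cr) = 964.80 Cr + 25.91% × 7,919.00 Cr = 3,016.61 Cr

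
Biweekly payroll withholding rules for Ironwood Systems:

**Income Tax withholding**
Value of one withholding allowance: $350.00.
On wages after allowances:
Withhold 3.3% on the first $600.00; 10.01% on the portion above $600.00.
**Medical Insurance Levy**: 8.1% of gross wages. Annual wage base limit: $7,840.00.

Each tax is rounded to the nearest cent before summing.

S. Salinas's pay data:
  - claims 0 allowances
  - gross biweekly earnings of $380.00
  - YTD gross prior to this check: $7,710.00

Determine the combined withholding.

Income Tax: taxable = $380.00
  3.3% × $380.00 = $12.54
Medical Insurance Levy: cap $7,840.00 − YTD $7,710.00 = $130.00 subject; 8.1% × $130.00 = $10.53
Total: $12.54 + $10.53 = $23.07

$23.07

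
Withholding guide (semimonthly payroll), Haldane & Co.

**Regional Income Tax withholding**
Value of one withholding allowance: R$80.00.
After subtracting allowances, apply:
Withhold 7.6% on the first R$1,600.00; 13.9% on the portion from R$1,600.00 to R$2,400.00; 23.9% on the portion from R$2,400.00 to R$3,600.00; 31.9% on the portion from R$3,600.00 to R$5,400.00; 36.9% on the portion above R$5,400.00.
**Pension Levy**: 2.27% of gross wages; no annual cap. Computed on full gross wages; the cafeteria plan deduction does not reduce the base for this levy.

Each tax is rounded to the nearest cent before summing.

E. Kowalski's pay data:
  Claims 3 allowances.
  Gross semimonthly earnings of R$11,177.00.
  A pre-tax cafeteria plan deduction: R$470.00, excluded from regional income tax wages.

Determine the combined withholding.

R$3,217.24

Regional Income Tax: taxable = R$11,177.00 − R$470.00 − 3×R$80.00 = R$10,467.00
  R$1,093.80 + 36.9% × (R$10,467.00 − R$5,400.00) = R$1,093.80 + 36.9% × R$5,067.00 = R$2,963.52
Pension Levy: 2.27% × R$11,177.00 = R$253.72
Total: R$2,963.52 + R$253.72 = R$3,217.24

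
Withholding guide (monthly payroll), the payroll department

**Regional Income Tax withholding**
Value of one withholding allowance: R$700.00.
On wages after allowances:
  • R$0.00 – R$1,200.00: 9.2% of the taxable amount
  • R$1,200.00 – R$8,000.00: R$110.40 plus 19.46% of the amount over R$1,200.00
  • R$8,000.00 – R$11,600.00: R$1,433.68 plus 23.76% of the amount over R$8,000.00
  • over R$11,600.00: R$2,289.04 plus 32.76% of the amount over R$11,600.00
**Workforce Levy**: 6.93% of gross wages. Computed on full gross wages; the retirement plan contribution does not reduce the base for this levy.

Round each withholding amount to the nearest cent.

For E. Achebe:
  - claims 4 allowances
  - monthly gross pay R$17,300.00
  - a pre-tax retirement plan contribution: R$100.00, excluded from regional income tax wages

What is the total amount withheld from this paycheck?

R$4,405.21

Regional Income Tax: taxable = R$17,300.00 − R$100.00 − 4×R$700.00 = R$14,400.00
  R$2,289.04 + 32.76% × (R$14,400.00 − R$11,600.00) = R$2,289.04 + 32.76% × R$2,800.00 = R$3,206.32
Workforce Levy: 6.93% × R$17,300.00 = R$1,198.89
Total: R$3,206.32 + R$1,198.89 = R$4,405.21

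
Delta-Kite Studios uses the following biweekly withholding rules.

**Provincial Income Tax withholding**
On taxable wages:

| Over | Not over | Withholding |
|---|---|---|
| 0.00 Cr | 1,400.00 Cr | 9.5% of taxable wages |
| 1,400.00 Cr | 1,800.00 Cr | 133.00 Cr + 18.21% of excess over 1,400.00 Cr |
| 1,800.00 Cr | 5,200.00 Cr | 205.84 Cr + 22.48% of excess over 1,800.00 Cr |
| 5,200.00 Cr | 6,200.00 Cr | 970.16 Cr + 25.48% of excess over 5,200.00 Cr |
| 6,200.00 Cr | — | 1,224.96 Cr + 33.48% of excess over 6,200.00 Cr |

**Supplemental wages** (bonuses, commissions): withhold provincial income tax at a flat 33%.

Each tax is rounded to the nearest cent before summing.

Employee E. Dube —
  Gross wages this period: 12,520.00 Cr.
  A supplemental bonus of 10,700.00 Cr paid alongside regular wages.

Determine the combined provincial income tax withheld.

6,871.90 Cr

Provincial Income Tax: taxable = 12,520.00 Cr
  1,224.96 Cr + 33.48% × (12,520.00 Cr − 6,200.00 Cr) = 1,224.96 Cr + 33.48% × 6,320.00 Cr = 3,340.90 Cr
Supplemental (33% flat on bonus): 33% × 10,700.00 Cr = 3,531.00 Cr
Total provincial income tax: 3,340.90 Cr + 3,531.00 Cr = 6,871.90 Cr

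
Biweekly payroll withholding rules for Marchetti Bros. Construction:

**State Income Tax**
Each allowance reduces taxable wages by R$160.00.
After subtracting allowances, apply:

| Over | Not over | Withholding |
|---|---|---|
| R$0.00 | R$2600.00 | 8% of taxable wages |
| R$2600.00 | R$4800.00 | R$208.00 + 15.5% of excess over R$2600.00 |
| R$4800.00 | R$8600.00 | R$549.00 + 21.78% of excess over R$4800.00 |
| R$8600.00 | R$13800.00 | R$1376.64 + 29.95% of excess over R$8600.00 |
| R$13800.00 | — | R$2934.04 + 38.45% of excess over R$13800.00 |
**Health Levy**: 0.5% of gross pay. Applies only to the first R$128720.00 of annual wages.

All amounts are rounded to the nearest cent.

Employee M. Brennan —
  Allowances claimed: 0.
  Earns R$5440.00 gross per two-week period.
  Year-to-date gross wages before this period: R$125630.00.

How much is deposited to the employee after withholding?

State Income Tax: taxable = R$5440.00
  R$549.00 + 21.78% × (R$5440.00 − R$4800.00) = R$549.00 + 21.78% × R$640.00 = R$688.39
Health Levy: cap R$128720.00 − YTD R$125630.00 = R$3090.00 subject; 0.5% × R$3090.00 = R$15.45
Total withheld: R$688.39 + R$15.45 = R$703.84
Net pay: R$5440.00 − R$703.84 = R$4736.16

R$4736.16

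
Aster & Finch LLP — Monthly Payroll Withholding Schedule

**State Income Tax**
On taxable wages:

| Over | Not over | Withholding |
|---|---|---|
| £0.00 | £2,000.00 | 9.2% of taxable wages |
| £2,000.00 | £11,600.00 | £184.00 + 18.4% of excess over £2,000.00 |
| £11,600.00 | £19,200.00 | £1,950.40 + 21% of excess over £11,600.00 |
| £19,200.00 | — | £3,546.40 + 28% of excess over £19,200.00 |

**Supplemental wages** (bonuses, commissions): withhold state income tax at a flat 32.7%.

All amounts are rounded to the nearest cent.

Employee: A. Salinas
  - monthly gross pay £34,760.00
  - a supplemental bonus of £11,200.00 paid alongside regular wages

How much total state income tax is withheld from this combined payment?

State Income Tax: taxable = £34,760.00
  £3,546.40 + 28% × (£34,760.00 − £19,200.00) = £3,546.40 + 28% × £15,560.00 = £7,903.20
Supplemental (32.7% flat on bonus): 32.7% × £11,200.00 = £3,662.40
Total state income tax: £7,903.20 + £3,662.40 = £11,565.60

£11,565.60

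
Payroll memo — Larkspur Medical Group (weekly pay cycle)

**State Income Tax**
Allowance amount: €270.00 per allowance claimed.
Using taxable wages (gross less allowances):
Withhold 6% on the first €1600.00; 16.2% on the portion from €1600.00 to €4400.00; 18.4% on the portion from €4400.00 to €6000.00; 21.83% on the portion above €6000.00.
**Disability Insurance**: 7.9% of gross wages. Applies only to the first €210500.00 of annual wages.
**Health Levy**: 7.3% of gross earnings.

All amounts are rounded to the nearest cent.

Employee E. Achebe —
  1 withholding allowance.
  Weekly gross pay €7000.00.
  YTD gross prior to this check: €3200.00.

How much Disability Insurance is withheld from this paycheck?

Disability Insurance: 7.9% × €7000.00 = €553.00

€553.00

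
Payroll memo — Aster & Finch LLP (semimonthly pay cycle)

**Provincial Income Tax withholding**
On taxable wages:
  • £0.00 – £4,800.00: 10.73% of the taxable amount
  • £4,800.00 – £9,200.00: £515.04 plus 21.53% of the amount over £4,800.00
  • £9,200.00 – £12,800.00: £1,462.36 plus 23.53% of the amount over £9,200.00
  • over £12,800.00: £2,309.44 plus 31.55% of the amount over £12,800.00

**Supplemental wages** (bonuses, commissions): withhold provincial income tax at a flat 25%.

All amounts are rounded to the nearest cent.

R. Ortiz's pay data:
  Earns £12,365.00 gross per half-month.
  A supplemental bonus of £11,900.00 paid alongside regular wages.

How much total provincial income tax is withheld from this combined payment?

£5,182.08

Provincial Income Tax: taxable = £12,365.00
  £1,462.36 + 23.53% × (£12,365.00 − £9,200.00) = £1,462.36 + 23.53% × £3,165.00 = £2,207.08
Supplemental (25% flat on bonus): 25% × £11,900.00 = £2,975.00
Total provincial income tax: £2,207.08 + £2,975.00 = £5,182.08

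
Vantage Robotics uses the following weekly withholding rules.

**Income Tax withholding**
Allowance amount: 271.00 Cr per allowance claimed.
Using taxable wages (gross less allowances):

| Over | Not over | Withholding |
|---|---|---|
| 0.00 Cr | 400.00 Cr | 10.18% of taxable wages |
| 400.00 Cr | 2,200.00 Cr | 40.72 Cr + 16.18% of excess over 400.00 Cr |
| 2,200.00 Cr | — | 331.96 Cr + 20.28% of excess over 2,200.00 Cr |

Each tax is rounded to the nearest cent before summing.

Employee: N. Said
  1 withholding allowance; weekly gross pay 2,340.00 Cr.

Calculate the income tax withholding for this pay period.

Income Tax: taxable = 2,340.00 Cr − 1×271.00 Cr = 2,069.00 Cr
  40.72 Cr + 16.18% × (2,069.00 Cr − 400.00 Cr) = 40.72 Cr + 16.18% × 1,669.00 Cr = 310.76 Cr

310.76 Cr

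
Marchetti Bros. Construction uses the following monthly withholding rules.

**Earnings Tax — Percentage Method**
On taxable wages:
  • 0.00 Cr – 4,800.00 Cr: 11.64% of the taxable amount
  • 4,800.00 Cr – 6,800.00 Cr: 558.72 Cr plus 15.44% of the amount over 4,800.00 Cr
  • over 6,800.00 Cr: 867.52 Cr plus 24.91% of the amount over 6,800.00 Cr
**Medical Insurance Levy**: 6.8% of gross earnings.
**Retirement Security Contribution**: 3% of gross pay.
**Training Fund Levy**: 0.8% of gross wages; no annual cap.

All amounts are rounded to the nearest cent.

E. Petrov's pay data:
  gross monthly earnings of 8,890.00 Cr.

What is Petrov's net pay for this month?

6,559.52 Cr

Earnings Tax: taxable = 8,890.00 Cr
  867.52 Cr + 24.91% × (8,890.00 Cr − 6,800.00 Cr) = 867.52 Cr + 24.91% × 2,090.00 Cr = 1,388.14 Cr
Medical Insurance Levy: 6.8% × 8,890.00 Cr = 604.52 Cr
Retirement Security Contribution: 3% × 8,890.00 Cr = 266.70 Cr
Training Fund Levy: 0.8% × 8,890.00 Cr = 71.12 Cr
Total withheld: 1,388.14 Cr + 604.52 Cr + 266.70 Cr + 71.12 Cr = 2,330.48 Cr
Net pay: 8,890.00 Cr − 2,330.48 Cr = 6,559.52 Cr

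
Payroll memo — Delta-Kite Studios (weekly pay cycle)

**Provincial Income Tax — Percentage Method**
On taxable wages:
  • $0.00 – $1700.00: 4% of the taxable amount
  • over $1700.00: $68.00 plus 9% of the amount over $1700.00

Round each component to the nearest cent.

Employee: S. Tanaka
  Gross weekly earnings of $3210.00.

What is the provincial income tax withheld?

$203.90

Provincial Income Tax: taxable = $3210.00
  $68.00 + 9% × ($3210.00 − $1700.00) = $68.00 + 9% × $1510.00 = $203.90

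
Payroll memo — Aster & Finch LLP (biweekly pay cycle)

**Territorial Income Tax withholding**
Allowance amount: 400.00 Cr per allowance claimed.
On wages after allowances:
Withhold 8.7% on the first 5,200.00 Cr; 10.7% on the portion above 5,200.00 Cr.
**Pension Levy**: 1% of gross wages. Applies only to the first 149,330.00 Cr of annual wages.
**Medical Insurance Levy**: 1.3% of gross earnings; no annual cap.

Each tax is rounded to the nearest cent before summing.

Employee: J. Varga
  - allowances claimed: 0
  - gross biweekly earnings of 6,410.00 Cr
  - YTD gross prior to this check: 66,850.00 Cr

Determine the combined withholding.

729.30 Cr

Territorial Income Tax: taxable = 6,410.00 Cr
  452.40 Cr + 10.7% × (6,410.00 Cr − 5,200.00 Cr) = 452.40 Cr + 10.7% × 1,210.00 Cr = 581.87 Cr
Pension Levy: 1% × 6,410.00 Cr = 64.10 Cr
Medical Insurance Levy: 1.3% × 6,410.00 Cr = 83.33 Cr
Total: 581.87 Cr + 64.10 Cr + 83.33 Cr = 729.30 Cr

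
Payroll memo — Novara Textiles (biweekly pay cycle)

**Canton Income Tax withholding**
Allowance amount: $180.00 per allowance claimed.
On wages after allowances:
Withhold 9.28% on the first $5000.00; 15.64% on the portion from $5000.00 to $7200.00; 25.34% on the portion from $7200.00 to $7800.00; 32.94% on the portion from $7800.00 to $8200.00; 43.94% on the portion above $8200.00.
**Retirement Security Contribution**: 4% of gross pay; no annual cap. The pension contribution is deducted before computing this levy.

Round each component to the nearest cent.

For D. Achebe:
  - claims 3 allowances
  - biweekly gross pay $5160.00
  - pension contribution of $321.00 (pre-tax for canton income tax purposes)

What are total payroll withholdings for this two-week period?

Canton Income Tax: taxable = $5160.00 − $321.00 − 3×$180.00 = $4299.00
  9.28% × $4299.00 = $398.95
Retirement Security Contribution: 4% × $4839.00 = $193.56
Total: $398.95 + $193.56 = $592.51

$592.51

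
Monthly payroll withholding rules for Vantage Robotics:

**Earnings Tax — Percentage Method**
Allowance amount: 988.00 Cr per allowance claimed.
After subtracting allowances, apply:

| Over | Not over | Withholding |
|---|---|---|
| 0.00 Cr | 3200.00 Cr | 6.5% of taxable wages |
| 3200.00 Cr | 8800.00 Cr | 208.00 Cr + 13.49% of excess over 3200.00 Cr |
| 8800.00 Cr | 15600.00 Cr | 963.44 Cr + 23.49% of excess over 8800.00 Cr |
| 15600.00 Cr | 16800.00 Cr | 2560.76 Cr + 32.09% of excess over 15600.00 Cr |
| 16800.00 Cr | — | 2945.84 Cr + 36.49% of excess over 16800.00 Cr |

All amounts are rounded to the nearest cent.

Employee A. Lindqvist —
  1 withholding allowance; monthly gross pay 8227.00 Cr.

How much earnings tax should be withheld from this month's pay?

752.86 Cr

Earnings Tax: taxable = 8227.00 Cr − 1×988.00 Cr = 7239.00 Cr
  208.00 Cr + 13.49% × (7239.00 Cr − 3200.00 Cr) = 208.00 Cr + 13.49% × 4039.00 Cr = 752.86 Cr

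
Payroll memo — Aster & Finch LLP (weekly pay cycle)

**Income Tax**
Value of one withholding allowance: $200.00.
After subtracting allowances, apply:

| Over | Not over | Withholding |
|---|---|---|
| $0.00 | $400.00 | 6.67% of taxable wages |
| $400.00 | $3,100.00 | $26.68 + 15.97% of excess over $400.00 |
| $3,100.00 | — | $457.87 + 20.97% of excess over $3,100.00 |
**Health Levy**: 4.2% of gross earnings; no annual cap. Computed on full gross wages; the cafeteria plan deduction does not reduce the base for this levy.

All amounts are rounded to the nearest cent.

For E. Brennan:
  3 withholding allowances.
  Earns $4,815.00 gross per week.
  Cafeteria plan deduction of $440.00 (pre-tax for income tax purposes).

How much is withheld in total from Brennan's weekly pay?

Income Tax: taxable = $4,815.00 − $440.00 − 3×$200.00 = $3,775.00
  $457.87 + 20.97% × ($3,775.00 − $3,100.00) = $457.87 + 20.97% × $675.00 = $599.42
Health Levy: 4.2% × $4,815.00 = $202.23
Total: $599.42 + $202.23 = $801.65

$801.65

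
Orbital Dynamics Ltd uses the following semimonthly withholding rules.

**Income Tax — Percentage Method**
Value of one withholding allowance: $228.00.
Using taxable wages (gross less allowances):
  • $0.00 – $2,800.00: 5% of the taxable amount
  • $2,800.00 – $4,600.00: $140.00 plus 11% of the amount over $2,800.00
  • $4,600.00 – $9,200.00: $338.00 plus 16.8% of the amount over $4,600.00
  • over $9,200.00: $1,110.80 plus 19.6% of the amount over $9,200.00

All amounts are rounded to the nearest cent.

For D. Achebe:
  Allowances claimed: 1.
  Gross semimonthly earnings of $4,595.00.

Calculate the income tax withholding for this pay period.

Income Tax: taxable = $4,595.00 − 1×$228.00 = $4,367.00
  $140.00 + 11% × ($4,367.00 − $2,800.00) = $140.00 + 11% × $1,567.00 = $312.37

$312.37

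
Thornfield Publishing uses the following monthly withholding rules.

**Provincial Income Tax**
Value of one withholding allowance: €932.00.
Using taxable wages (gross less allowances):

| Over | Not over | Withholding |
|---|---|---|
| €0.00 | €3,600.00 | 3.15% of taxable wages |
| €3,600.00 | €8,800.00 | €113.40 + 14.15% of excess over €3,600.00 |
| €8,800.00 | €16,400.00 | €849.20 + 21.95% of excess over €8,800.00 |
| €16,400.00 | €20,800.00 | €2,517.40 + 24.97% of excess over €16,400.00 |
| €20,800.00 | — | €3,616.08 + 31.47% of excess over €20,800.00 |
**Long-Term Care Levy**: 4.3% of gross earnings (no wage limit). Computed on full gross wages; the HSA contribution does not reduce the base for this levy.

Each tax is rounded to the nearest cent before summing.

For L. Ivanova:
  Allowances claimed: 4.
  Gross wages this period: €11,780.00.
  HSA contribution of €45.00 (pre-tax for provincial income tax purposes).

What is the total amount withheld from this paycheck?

Provincial Income Tax: taxable = €11,780.00 − €45.00 − 4×€932.00 = €8,007.00
  €113.40 + 14.15% × (€8,007.00 − €3,600.00) = €113.40 + 14.15% × €4,407.00 = €736.99
Long-Term Care Levy: 4.3% × €11,780.00 = €506.54
Total: €736.99 + €506.54 = €1,243.53

€1,243.53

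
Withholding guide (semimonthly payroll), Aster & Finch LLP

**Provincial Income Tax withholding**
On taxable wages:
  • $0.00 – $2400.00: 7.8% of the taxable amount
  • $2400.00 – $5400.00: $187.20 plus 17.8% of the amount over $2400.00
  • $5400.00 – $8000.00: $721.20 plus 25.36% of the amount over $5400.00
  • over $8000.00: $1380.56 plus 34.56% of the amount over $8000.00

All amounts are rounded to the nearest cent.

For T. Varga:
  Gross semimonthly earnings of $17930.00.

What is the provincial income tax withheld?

$4812.37

Provincial Income Tax: taxable = $17930.00
  $1380.56 + 34.56% × ($17930.00 − $8000.00) = $1380.56 + 34.56% × $9930.00 = $4812.37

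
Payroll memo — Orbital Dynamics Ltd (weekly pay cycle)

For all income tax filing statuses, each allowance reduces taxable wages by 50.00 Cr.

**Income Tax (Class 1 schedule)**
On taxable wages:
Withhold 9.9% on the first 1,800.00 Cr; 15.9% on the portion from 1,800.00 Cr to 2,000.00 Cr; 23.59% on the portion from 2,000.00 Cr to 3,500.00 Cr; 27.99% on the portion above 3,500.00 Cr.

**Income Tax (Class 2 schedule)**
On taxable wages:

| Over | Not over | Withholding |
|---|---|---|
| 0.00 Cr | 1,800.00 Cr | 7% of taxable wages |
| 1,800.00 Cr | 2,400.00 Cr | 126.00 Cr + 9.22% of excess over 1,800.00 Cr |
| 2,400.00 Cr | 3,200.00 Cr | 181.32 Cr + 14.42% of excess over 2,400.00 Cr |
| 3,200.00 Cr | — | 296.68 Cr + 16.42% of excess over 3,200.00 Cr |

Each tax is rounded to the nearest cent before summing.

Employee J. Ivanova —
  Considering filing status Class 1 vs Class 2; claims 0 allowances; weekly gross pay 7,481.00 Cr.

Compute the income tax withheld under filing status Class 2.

999.62 Cr

Income Tax (Class 2): taxable = 7,481.00 Cr
  296.68 Cr + 16.42% × (7,481.00 Cr − 3,200.00 Cr) = 296.68 Cr + 16.42% × 4,281.00 Cr = 999.62 Cr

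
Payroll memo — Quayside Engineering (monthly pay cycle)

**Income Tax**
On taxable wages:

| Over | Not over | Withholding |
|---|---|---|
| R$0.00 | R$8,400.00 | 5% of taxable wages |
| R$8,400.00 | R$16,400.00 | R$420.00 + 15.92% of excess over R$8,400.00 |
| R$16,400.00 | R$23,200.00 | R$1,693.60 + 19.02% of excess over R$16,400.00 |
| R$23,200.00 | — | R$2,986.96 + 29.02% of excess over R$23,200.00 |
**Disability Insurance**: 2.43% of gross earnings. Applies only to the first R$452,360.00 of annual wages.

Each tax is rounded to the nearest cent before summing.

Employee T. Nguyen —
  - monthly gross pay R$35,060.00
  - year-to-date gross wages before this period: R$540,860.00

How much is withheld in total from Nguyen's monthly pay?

R$6,428.73

Income Tax: taxable = R$35,060.00
  R$2,986.96 + 29.02% × (R$35,060.00 − R$23,200.00) = R$2,986.96 + 29.02% × R$11,860.00 = R$6,428.73
Disability Insurance: YTD R$540,860.00 ≥ cap R$452,360.00 → R$0.00
Total: R$6,428.73 + R$0.00 = R$6,428.73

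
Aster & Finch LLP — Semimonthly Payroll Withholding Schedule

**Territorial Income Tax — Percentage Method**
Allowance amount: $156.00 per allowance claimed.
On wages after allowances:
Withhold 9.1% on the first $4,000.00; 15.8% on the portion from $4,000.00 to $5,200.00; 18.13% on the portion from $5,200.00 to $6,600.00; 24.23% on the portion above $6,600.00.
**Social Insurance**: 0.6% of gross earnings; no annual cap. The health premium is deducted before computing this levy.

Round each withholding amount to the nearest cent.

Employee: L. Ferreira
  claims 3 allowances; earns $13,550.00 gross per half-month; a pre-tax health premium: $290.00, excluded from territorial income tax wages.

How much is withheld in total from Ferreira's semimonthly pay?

$2,387.30

Territorial Income Tax: taxable = $13,550.00 − $290.00 − 3×$156.00 = $12,792.00
  $807.42 + 24.23% × ($12,792.00 − $6,600.00) = $807.42 + 24.23% × $6,192.00 = $2,307.74
Social Insurance: 0.6% × $13,260.00 = $79.56
Total: $2,307.74 + $79.56 = $2,387.30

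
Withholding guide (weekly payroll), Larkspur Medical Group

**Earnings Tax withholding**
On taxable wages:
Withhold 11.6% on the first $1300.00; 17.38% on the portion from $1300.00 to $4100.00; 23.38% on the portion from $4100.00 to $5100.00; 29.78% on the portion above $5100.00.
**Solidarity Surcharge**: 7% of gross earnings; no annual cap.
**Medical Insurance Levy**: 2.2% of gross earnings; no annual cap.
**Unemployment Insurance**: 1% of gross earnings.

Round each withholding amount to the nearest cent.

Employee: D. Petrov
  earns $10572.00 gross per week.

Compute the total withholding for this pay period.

$3579.14

Earnings Tax: taxable = $10572.00
  $871.24 + 29.78% × ($10572.00 − $5100.00) = $871.24 + 29.78% × $5472.00 = $2500.80
Solidarity Surcharge: 7% × $10572.00 = $740.04
Medical Insurance Levy: 2.2% × $10572.00 = $232.58
Unemployment Insurance: 1% × $10572.00 = $105.72
Total: $2500.80 + $740.04 + $232.58 + $105.72 = $3579.14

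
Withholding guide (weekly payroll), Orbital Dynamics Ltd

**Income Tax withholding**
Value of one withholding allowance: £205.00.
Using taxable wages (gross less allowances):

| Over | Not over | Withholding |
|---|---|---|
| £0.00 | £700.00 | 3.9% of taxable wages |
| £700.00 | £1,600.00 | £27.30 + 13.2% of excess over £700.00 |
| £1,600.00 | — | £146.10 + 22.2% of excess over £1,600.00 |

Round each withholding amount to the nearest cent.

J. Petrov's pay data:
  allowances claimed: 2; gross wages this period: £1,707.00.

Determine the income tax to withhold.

£106.10

Income Tax: taxable = £1,707.00 − 2×£205.00 = £1,297.00
  £27.30 + 13.2% × (£1,297.00 − £700.00) = £27.30 + 13.2% × £597.00 = £106.10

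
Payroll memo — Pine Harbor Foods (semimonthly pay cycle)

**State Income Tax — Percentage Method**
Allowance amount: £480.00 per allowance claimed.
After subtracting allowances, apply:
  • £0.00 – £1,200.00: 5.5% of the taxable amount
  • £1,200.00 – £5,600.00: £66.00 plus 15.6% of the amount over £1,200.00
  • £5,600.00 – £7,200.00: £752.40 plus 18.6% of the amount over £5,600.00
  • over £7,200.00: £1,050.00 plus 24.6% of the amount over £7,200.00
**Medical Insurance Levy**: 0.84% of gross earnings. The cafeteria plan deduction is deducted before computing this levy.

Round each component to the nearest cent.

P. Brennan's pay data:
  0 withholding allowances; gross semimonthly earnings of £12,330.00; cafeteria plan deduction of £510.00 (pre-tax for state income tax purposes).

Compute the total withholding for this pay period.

£2,285.81

State Income Tax: taxable = £12,330.00 − £510.00 = £11,820.00
  £1,050.00 + 24.6% × (£11,820.00 − £7,200.00) = £1,050.00 + 24.6% × £4,620.00 = £2,186.52
Medical Insurance Levy: 0.84% × £11,820.00 = £99.29
Total: £2,186.52 + £99.29 = £2,285.81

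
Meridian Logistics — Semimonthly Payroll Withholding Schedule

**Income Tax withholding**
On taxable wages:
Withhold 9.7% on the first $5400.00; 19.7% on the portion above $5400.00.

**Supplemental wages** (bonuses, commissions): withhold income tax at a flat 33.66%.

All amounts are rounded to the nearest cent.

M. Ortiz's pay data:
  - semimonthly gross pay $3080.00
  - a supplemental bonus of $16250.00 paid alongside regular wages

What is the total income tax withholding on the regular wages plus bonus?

Income Tax: taxable = $3080.00
  9.7% × $3080.00 = $298.76
Supplemental (33.66% flat on bonus): 33.66% × $16250.00 = $5469.75
Total income tax: $298.76 + $5469.75 = $5768.51

$5768.51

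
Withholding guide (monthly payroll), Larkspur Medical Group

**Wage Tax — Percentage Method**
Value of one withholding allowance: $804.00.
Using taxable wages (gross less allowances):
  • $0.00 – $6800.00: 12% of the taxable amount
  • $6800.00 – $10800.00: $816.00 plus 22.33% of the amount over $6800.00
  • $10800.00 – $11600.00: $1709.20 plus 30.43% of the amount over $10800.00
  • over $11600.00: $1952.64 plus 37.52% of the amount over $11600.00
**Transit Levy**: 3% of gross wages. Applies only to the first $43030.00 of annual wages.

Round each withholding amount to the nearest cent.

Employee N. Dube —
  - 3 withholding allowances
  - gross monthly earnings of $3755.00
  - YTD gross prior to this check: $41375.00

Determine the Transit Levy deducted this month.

$49.65

Transit Levy: cap $43030.00 − YTD $41375.00 = $1655.00 subject; 3% × $1655.00 = $49.65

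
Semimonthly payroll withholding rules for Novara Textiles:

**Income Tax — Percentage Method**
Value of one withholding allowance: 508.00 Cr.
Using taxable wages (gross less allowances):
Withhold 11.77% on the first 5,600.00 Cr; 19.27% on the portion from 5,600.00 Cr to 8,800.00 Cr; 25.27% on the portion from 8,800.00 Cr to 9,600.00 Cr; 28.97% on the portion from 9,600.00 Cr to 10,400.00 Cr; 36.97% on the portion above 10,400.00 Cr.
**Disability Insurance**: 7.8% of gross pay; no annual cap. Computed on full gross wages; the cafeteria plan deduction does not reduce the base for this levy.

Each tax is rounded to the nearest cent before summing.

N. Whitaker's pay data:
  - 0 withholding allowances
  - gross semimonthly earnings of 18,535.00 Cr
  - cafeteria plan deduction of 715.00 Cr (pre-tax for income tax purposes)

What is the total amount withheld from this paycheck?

5,898.58 Cr

Income Tax: taxable = 18,535.00 Cr − 715.00 Cr = 17,820.00 Cr
  1,709.68 Cr + 36.97% × (17,820.00 Cr − 10,400.00 Cr) = 1,709.68 Cr + 36.97% × 7,420.00 Cr = 4,452.85 Cr
Disability Insurance: 7.8% × 18,535.00 Cr = 1,445.73 Cr
Total: 4,452.85 Cr + 1,445.73 Cr = 5,898.58 Cr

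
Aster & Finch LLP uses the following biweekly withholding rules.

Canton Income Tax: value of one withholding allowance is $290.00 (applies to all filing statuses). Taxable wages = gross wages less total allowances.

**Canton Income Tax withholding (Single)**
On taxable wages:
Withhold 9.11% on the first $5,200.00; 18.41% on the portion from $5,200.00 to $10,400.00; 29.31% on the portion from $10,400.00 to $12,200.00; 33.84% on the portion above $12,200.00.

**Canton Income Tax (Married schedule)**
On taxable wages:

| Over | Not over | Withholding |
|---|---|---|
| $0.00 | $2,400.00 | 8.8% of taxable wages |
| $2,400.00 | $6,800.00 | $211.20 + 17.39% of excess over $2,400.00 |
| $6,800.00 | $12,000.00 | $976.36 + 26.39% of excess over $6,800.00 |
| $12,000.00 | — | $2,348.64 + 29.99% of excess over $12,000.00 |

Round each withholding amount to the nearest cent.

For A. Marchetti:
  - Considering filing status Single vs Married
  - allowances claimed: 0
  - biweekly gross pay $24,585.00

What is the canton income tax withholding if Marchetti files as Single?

$6,149.70

Canton Income Tax (Single): taxable = $24,585.00
  $1,958.62 + 33.84% × ($24,585.00 − $12,200.00) = $1,958.62 + 33.84% × $12,385.00 = $6,149.70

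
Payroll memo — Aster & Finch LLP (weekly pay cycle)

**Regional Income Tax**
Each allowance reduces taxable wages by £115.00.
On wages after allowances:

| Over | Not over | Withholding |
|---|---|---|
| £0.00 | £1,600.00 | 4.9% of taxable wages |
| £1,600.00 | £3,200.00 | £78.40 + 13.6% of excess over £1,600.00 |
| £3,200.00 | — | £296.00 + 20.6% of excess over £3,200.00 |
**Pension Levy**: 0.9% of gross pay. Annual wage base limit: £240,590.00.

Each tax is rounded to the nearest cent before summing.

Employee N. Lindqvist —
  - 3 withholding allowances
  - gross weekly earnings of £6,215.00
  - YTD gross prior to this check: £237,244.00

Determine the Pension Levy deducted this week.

Pension Levy: cap £240,590.00 − YTD £237,244.00 = £3,346.00 subject; 0.9% × £3,346.00 = £30.11

£30.11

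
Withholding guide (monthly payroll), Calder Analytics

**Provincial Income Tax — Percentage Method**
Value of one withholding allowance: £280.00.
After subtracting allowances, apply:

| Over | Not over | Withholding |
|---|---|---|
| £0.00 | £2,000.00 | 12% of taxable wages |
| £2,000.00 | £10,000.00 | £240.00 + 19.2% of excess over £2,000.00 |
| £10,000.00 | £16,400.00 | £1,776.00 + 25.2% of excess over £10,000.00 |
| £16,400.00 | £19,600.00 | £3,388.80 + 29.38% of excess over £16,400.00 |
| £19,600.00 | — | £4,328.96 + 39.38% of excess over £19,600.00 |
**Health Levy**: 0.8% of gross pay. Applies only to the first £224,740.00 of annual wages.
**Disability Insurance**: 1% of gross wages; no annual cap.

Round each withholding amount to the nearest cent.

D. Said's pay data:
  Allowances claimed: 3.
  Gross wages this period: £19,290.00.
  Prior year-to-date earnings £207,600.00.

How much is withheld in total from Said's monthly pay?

Provincial Income Tax: taxable = £19,290.00 − 3×£280.00 = £18,450.00
  £3,388.80 + 29.38% × (£18,450.00 − £16,400.00) = £3,388.80 + 29.38% × £2,050.00 = £3,991.09
Health Levy: cap £224,740.00 − YTD £207,600.00 = £17,140.00 subject; 0.8% × £17,140.00 = £137.12
Disability Insurance: 1% × £19,290.00 = £192.90
Total: £3,991.09 + £137.12 + £192.90 = £4,321.11

£4,321.11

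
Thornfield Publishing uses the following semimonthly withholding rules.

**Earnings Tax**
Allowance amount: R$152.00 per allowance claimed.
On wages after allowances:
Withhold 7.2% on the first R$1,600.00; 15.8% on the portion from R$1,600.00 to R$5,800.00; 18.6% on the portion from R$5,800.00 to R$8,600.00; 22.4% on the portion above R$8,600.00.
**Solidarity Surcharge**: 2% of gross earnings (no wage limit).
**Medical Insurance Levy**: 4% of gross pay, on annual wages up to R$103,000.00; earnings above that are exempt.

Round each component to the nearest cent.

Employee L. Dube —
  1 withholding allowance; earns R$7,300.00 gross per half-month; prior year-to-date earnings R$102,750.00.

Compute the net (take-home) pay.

R$6,114.47

Earnings Tax: taxable = R$7,300.00 − 1×R$152.00 = R$7,148.00
  R$778.80 + 18.6% × (R$7,148.00 − R$5,800.00) = R$778.80 + 18.6% × R$1,348.00 = R$1,029.53
Solidarity Surcharge: 2% × R$7,300.00 = R$146.00
Medical Insurance Levy: cap R$103,000.00 − YTD R$102,750.00 = R$250.00 subject; 4% × R$250.00 = R$10.00
Total withheld: R$1,029.53 + R$146.00 + R$10.00 = R$1,185.53
Net pay: R$7,300.00 − R$1,185.53 = R$6,114.47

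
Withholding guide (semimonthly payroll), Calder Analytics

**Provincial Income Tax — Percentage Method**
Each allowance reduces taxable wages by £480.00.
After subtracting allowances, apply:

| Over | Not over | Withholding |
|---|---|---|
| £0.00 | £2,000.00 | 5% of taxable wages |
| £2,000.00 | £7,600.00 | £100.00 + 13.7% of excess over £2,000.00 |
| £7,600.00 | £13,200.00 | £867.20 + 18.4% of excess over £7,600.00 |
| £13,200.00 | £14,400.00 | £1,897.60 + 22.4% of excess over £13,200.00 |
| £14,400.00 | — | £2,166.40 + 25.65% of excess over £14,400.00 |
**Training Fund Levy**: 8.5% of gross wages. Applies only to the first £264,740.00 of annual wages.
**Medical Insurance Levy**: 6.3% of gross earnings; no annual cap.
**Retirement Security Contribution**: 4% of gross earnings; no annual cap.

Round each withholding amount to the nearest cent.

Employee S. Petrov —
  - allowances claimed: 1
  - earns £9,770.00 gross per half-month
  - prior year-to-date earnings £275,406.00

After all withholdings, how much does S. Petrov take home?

£7,585.53

Provincial Income Tax: taxable = £9,770.00 − 1×£480.00 = £9,290.00
  £867.20 + 18.4% × (£9,290.00 − £7,600.00) = £867.20 + 18.4% × £1,690.00 = £1,178.16
Training Fund Levy: YTD £275,406.00 ≥ cap £264,740.00 → £0.00
Medical Insurance Levy: 6.3% × £9,770.00 = £615.51
Retirement Security Contribution: 4% × £9,770.00 = £390.80
Total withheld: £1,178.16 + £0.00 + £615.51 + £390.80 = £2,184.47
Net pay: £9,770.00 − £2,184.47 = £7,585.53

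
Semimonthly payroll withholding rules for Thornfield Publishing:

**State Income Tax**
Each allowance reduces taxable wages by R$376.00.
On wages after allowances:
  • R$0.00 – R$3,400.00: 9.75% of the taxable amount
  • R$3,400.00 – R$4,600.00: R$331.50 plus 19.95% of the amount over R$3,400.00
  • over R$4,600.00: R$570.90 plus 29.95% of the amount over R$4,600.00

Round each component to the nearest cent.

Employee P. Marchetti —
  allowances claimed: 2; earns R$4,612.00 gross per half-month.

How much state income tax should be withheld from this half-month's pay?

R$423.27

State Income Tax: taxable = R$4,612.00 − 2×R$376.00 = R$3,860.00
  R$331.50 + 19.95% × (R$3,860.00 − R$3,400.00) = R$331.50 + 19.95% × R$460.00 = R$423.27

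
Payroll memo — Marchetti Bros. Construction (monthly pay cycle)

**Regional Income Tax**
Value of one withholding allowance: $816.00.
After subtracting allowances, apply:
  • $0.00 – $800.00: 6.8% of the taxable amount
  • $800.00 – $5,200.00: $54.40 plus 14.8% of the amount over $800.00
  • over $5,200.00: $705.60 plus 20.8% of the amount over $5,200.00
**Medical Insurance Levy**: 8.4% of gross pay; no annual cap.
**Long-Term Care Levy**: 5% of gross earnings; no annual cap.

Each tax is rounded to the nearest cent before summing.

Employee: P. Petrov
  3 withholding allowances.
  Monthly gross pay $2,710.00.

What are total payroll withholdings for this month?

Regional Income Tax: taxable = $2,710.00 − 3×$816.00 = $262.00
  6.8% × $262.00 = $17.82
Medical Insurance Levy: 8.4% × $2,710.00 = $227.64
Long-Term Care Levy: 5% × $2,710.00 = $135.50
Total: $17.82 + $227.64 + $135.50 = $380.96

$380.96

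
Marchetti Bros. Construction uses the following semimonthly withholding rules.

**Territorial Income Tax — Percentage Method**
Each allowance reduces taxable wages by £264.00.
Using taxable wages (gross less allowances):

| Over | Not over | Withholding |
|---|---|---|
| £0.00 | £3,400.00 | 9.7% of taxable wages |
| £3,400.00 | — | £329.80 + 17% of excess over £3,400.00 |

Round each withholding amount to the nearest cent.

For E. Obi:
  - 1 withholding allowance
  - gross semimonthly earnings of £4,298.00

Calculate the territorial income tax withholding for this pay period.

Territorial Income Tax: taxable = £4,298.00 − 1×£264.00 = £4,034.00
  £329.80 + 17% × (£4,034.00 − £3,400.00) = £329.80 + 17% × £634.00 = £437.58

£437.58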